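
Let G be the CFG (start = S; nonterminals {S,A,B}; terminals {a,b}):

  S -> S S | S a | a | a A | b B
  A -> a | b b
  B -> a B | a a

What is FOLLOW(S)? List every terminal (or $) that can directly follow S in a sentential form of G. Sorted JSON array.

Compute FIRST by fixpoint:
iter 1:
  A via A→a: +{a}
  A via A→b b: +{b}
  B via B→a B: +{a}
  S via S→a: +{a}
  S via S→b B: +{b}
  FIRST(S)={a,b}  FIRST(A)={a,b}  FIRST(B)={a}
iter 2: — fixpoint
  FIRST(S)={a,b}  FIRST(A)={a,b}  FIRST(B)={a}

FOLLOW iteration:
seed FOLLOW(S) with $
round 1:
  S→S S: FOLLOW(S) ⊇ FIRST(S) = {a,b}; new: +{a,b}
  S→a A: FOLLOW(A) ⊇ FOLLOW(S) ⊇ {$,a,b}; new: +{$,a,b}
  S→b B: FOLLOW(B) ⊇ FOLLOW(S) ⊇ {$,a,b}; new: +{$,a,b}
  FOLLOW(S)={$,a,b}  FOLLOW(A)={$,a,b}  FOLLOW(B)={$,a,b}
round 2: (stable)
  FOLLOW(S)={$,a,b}  FOLLOW(A)={$,a,b}  FOLLOW(B)={$,a,b}

FOLLOW(S) = ["$", "a", "b"]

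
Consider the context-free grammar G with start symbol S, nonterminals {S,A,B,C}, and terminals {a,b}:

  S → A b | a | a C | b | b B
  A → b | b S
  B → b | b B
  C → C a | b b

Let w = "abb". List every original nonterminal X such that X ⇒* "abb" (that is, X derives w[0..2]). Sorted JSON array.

Convert to CNF:
  S -> A T0 | T0 B | T1 C | a | b
  A -> T0 S | b
  B -> T0 B | b
  C -> C T1 | T0 T0
  T0 -> b
  T1 -> a

Fill CYK table bottom-up (cells [i..j] with 0 ≤ i ≤ j ≤ 2 only):
  [0..0]={S,T1}  "a"  orig:{S}
  [1..1]={A,B,S,T0}  "b"  orig:{A,B,S}
  [2..2]={A,B,S,T0}  "b"  orig:{A,B,S}
  [0..1]=∅  "ab"
  [1..2]={A,B,C,S}  "bb"
  [0..2]={S}  "abb"

Original NTs in T[0,2] deriving "abb": ["S"]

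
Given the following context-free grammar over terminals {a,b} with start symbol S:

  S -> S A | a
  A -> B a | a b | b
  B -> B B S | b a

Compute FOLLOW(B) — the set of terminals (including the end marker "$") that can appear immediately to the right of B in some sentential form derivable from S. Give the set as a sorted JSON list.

FIRST iteration:
pass 1:
  A via A→a b: +{a}
  A via A→b: +{b}
  B via B→b a: +{b}
  S via S→a: +{a}
  S: {a}  A: {a,b}  B: {b}
pass 2: — fixpoint
  S: {a}  A: {a,b}  B: {b}

FOLLOW iteration:
initialize: $ ∈ FOLLOW(S)
iter 1:
  A→B a: FOLLOW(B) ⊇ FIRST(a) = {a}; new: +{a}
  B→B B S: FOLLOW(B) ⊇ FIRST(B) = {b}; new: +{b}
  B→B B S: FOLLOW(S) ⊇ FOLLOW(B) ⊇ {a,b}; new: +{a,b}
  S→S A: FOLLOW(A) ⊇ FOLLOW(S) ⊇ {$,a,b}; new: +{$,a,b}
  FOLLOW(S)={$,a,b}  FOLLOW(A)={$,a,b}  FOLLOW(B)={a,b}
iter 2: (no change)
  FOLLOW(S)={$,a,b}  FOLLOW(A)={$,a,b}  FOLLOW(B)={a,b}

FOLLOW(B) = ["a", "b"]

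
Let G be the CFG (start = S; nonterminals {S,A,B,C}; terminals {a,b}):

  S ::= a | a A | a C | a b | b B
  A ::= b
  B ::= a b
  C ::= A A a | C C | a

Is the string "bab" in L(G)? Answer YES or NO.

CNF form of G:
  S -> T0 A | T0 C | T0 T1 | T1 B | a
  A -> b
  B -> T0 T1
  C -> A X2 | C C | a
  T0 -> a
  T1 -> b
  X2 -> A T0

Fill CYK table bottom-up:
  [0..0]={A,T1}  "b"  orig:{A}
  [1..1]={C,S,T0}  "a"  orig:{C,S}
  [2..2]={A,T1}  "b"  orig:{A}
  [0..1]={X2}  "ba"  orig:{}
  [1..2]={B,S}  "ab"
  [0..2]={S}  "bab"

S ∈ T[0,2] ⇒ YES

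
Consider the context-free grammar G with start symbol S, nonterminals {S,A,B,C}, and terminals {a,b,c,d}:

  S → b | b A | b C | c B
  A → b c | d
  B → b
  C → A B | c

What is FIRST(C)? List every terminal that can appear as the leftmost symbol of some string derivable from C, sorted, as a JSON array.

Compute FIRST by fixpoint:
round 1:
  A via A→b c: +{b}
  A via A→d: +{d}
  B via B→b: +{b}
  C via C→A B: +{b,d}
  C via C→c: +{c}
  S via S→b: +{b}
  S via S→c B: +{c}
  FIRST(S)={b,c}  FIRST(A)={b,d}  FIRST(B)={b}  FIRST(C)={b,c,d}
round 2: (stable)
  FIRST(S)={b,c}  FIRST(A)={b,d}  FIRST(B)={b}  FIRST(C)={b,c,d}

FIRST(C) = ["b", "c", "d"]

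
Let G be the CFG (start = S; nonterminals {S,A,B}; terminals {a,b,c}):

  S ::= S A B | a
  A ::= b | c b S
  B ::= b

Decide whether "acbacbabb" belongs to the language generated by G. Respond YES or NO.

CNF form of G:
  S -> S X3 | a
  A -> T0 X2 | b
  B -> b
  T0 -> c
  T1 -> b
  X2 -> T1 S
  X3 -> A B

CYK fill:
  [0..0]={S}  "a"
  [1..1]={T0}  "c"  orig:{}
  [2..2]={A,B,T1}  "b"  orig:{A,B}
  [3..3]={S}  "a"
  [4..4]={T0}  "c"  orig:{}
  [5..5]={A,B,T1}  "b"  orig:{A,B}
  [6..6]={S}  "a"
  [7..7]={A,B,T1}  "b"  orig:{A,B}
  [8..8]={A,B,T1}  "b"  orig:{A,B}
  [0..1]=∅  "ac"
  [1..2]=∅  "cb"
  [2..3]={X2}  "ba"  orig:{}
  [3..4]=∅  "ac"
  [4..5]=∅  "cb"
  [5..6]={X2}  "ba"  orig:{}
  [6..7]=∅  "ab"
  [7..8]={X3}  "bb"  orig:{}
  [0..2]=∅  "acb"
  [1..3]={A}  "cba"
  [2..4]=∅  "bac"
  [3..5]=∅  "acb"
  [4..6]={A}  "cba"
  [5..7]=∅  "bab"
  [6..8]={S}  "abb"
  [0..3]=∅  "acba"
  [1..4]=∅  "cbac"
  [2..5]=∅  "bacb"
  [3..6]=∅  "acba"
  [4..7]={X3}  "cbab"  orig:{}
  [5..8]={X2}  "babb"  orig:{}
  [0..4]=∅  "acbac"
  [1..5]=∅  "cbacb"
  [2..6]=∅  "bacba"
  [3..7]={S}  "acbab"
  [4..8]={A}  "cbabb"
  [0..5]=∅  "acbacb"
  [1..6]=∅  "cbacba"
  [2..7]={X2}  "bacbab"  orig:{}
  [3..8]=∅  "acbabb"
  [0..6]=∅  "acbacba"
  [1..7]={A}  "cbacbab"
  [2..8]=∅  "bacbabb"
  [0..7]=∅  "acbacbab"
  [1..8]={X3}  "cbacbabb"  orig:{}
  [0..8]={S}  "acbacbabb"

S ∈ T[0,8] ⇒ YES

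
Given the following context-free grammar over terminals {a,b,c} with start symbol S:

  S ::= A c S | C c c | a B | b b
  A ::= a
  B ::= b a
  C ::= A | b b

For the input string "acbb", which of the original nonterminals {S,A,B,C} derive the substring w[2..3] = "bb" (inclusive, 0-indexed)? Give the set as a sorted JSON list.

CNF form of G:
  S -> A X3 | C X4 | T0 T0 | T1 B
  A -> a
  B -> T0 T1
  C -> T0 T0 | a
  T0 -> b
  T1 -> a
  T2 -> c
  X3 -> T2 S
  X4 -> T2 T2

CYK fill — only the sub-triangle for w[2..3]:
  cell(2,2) b: {T0}  orig:{}
  cell(3,3) b: {T0}  orig:{}
  cell(2,3) bb: {C,S}

Original NTs in T[2,3] deriving "bb": ["C", "S"]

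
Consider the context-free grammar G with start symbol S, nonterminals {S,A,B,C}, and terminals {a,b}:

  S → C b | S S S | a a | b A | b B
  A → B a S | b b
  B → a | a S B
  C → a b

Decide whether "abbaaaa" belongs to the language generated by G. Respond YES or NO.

CNF form of G:
  S -> C T1 | S X4 | T0 T0 | T1 A | T1 B
  A -> B X2 | T1 T1
  B -> T0 X3 | a
  C -> T0 T1
  T0 -> a
  T1 -> b
  X2 -> T0 S
  X3 -> S B
  X4 -> S S

CYK fill:
  [0..0]={B,T0}  "a"  orig:{B}
  [1..1]={T1}  "b"  orig:{}
  [2..2]={T1}  "b"  orig:{}
  [3..3]={B,T0}  "a"  orig:{B}
  [4..4]={B,T0}  "a"  orig:{B}
  [5..5]={B,T0}  "a"  orig:{B}
  [6..6]={B,T0}  "a"  orig:{B}
  [0..1]={C}  "ab"
  [1..2]={A}  "bb"
  [2..3]={S}  "ba"
  [3..4]={S}  "aa"
  [4..5]={S}  "aa"
  [5..6]={S}  "aa"
  [0..2]={S}  "abb"
  [1..3]=∅  "bba"
  [2..4]={X3}  "baa"  orig:{}
  [3..5]={X2,X3}  "aaa"  orig:{}
  [4..6]={X2,X3}  "aaa"  orig:{}
  [0..3]={X3}  "abba"  orig:{}
  [1..4]=∅  "bbaa"
  [2..5]={X4}  "baaa"  orig:{}
  [3..6]={A,B,X4}  "aaaa"  orig:{A,B}
  [0..4]={X4}  "abbaa"  orig:{}
  [1..5]=∅  "bbaaa"
  [2..6]={S}  "baaaa"
  [0..5]=∅  "abbaaa"
  [1..6]=∅  "bbaaaa"
  [0..6]={S,X3}  "abbaaaa"  orig:{S}

S ∈ T[0,6] ⇒ YES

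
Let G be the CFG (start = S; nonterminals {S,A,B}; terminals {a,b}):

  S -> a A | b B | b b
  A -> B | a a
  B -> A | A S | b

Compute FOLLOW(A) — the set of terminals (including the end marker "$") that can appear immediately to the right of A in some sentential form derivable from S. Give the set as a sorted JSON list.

Compute FIRST by fixpoint:
round 1:
  A via A→a a: +{a}
  B via B→A: +{a}
  B via B→b: +{b}
  S via S→a A: +{a}
  S via S→b B: +{b}
  FIRST[S]={a,b}  FIRST[A]={a}  FIRST[B]={a,b}
round 2:
  A via A→B: +{b}
  FIRST[S]={a,b}  FIRST[A]={a,b}  FIRST[B]={a,b}
round 3: (no change)
  FIRST[S]={a,b}  FIRST[A]={a,b}  FIRST[B]={a,b}

FOLLOW iteration:
FOLLOW(S) := {$}
[1]
  B→A S: FOLLOW(A) ⊇ FIRST(S) = {a,b}; new: +{a,b}
  S→a A: FOLLOW(A) ⊇ FOLLOW(S) ⊇ {$}; new: +{$}
  S→b B: FOLLOW(B) ⊇ FOLLOW(S) ⊇ {$}; new: +{$}
  FOLLOW[S]={$}  FOLLOW[A]={$,a,b}  FOLLOW[B]={$}
[2]
  A→B: FOLLOW(B) ⊇ FOLLOW(A) ⊇ {$,a,b}; new: +{a,b}
  B→A S: FOLLOW(S) ⊇ FOLLOW(B) ⊇ {$,a,b}; new: +{a,b}
  FOLLOW[S]={$,a,b}  FOLLOW[A]={$,a,b}  FOLLOW[B]={$,a,b}
[3] (no change)
  FOLLOW[S]={$,a,b}  FOLLOW[A]={$,a,b}  FOLLOW[B]={$,a,b}

FOLLOW(A) = ["$", "a", "b"]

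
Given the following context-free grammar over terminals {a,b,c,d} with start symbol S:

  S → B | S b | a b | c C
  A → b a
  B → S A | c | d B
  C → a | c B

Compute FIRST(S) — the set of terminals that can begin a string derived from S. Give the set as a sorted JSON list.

FIRST iteration:
round 1:
  A via A→b a: +{b}
  B via B→c: +{c}
  B via B→d B: +{d}
  C via C→a: +{a}
  C via C→c B: +{c}
  S via S→B: +{c,d}
  S via S→a b: +{a}
  S: {a,c,d}  A: {b}  B: {c,d}  C: {a,c}
round 2:
  B via B→S A: +{a}
  S: {a,c,d}  A: {b}  B: {a,c,d}  C: {a,c}
round 3: done
  S: {a,c,d}  A: {b}  B: {a,c,d}  C: {a,c}

FIRST(S) = ["a", "c", "d"]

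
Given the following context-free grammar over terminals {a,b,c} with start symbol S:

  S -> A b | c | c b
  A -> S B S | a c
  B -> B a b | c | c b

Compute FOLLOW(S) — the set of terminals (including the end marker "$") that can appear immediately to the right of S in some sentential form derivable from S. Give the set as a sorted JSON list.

FIRST sets, iterate to fixpoint:
[1]
  A via A→a c: +{a}
  B via B→c: +{c}
  S via S→A b: +{a}
  S via S→c: +{c}
  FIRST[S]={a,c}  FIRST[A]={a}  FIRST[B]={c}
[2]
  A via A→S B S: +{c}
  FIRST[S]={a,c}  FIRST[A]={a,c}  FIRST[B]={c}
[3] — fixpoint
  FIRST[S]={a,c}  FIRST[A]={a,c}  FIRST[B]={c}

FOLLOW iteration:
initialize: $ ∈ FOLLOW(S)
round 1:
  A→S B S: FOLLOW(S) ⊇ FIRST(B) = {c}; new: +{c}
  A→S B S: FOLLOW(B) ⊇ FIRST(S) = {a,c}; new: +{a,c}
  S→A b: FOLLOW(A) ⊇ FIRST(b) = {b}; new: +{b}
  FOLLOW(S)={$,c}  FOLLOW(A)={b}  FOLLOW(B)={a,c}
round 2:
  A→S B S: FOLLOW(S) ⊇ FOLLOW(A) ⊇ {b}; new: +{b}
  FOLLOW(S)={$,b,c}  FOLLOW(A)={b}  FOLLOW(B)={a,c}
round 3: (no change)
  FOLLOW(S)={$,b,c}  FOLLOW(A)={b}  FOLLOW(B)={a,c}

FOLLOW(S) = ["$", "b", "c"]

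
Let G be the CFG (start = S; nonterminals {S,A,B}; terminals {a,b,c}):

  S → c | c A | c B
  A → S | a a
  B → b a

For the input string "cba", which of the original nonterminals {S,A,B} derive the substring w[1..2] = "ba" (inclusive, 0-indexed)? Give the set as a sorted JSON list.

Convert to CNF:
  S -> T1 A | T1 B | c
  A -> T0 T0 | T1 A | T1 B | c
  B -> T2 T0
  T0 -> a
  T1 -> c
  T2 -> b

Fill CYK table bottom-up, restricted to cells inside w[1..2]:
  cell(1,1) b: {T2}  orig:{}
  cell(2,2) a: {T0}  orig:{}
  cell(1,2) ba: {B}

Original NTs in T[1,2] deriving "ba": ["B"]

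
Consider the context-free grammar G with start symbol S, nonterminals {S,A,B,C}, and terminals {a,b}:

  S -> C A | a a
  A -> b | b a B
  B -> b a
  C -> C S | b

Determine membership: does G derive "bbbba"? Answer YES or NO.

Convert to CNF:
  S -> C A | T1 T1
  A -> T0 X2 | b
  B -> T0 T1
  C -> C S | b
  T0 -> b
  T1 -> a
  X2 -> T1 B

CYK table (by increasing span):
  cell(0,0) b: {A,C,T0}  orig:{A,C}
  cell(1,1) b: {A,C,T0}  orig:{A,C}
  cell(2,2) b: {A,C,T0}  orig:{A,C}
  cell(3,3) b: {A,C,T0}  orig:{A,C}
  cell(4,4) a: {T1}  orig:{}
  cell(0,1) bb: {S}
  cell(1,2) bb: {S}
  cell(2,3) bb: {S}
  cell(3,4) ba: {B}
  cell(0,2) bbb: {C}
  cell(1,3) bbb: {C}
  cell(2,4) bba: ∅
  cell(0,3) bbbb: {S}
  cell(1,4) bbba: ∅
  cell(0,4) bbbba: ∅

S ∉ T[0,4] ⇒ NO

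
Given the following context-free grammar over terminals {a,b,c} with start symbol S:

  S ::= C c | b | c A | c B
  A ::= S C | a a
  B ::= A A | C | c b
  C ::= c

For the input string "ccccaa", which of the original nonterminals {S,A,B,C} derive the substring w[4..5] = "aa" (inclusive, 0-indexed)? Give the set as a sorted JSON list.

Convert to CNF:
  S -> C T1 | T1 A | T1 B | b
  A -> S C | T0 T0
  B -> A A | T1 T2 | c
  C -> c
  T0 -> a
  T1 -> c
  T2 -> b

CYK table (by increasing span) — only the sub-triangle for w[4..5]:
  cell(4,4) a: {T0}  orig:{}
  cell(5,5) a: {T0}  orig:{}
  cell(4,5) aa: {A}

Original NTs in T[4,5] deriving "aa": ["A"]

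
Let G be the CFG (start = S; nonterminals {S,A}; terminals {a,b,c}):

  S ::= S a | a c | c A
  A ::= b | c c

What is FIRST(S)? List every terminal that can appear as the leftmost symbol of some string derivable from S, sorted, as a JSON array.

Compute FIRST by fixpoint:
iter 1:
  A via A→b: +{b}
  A via A→c c: +{c}
  S via S→a c: +{a}
  S via S→c A: +{c}
  FIRST[S]={a,c}  FIRST[A]={b,c}
iter 2: done
  FIRST[S]={a,c}  FIRST[A]={b,c}

FIRST(S) = ["a", "c"]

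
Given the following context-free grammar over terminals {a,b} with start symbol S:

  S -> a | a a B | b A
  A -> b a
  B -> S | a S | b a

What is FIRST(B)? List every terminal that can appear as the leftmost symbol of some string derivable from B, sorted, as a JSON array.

Compute FIRST by fixpoint:
pass 1:
  A via A→b a: +{b}
  B via B→a S: +{a}
  B via B→b a: +{b}
  S via S→a: +{a}
  S via S→b A: +{b}
  S: {a,b}  A: {b}  B: {a,b}
pass 2: (stable)
  S: {a,b}  A: {b}  B: {a,b}

FIRST(B) = ["a", "b"]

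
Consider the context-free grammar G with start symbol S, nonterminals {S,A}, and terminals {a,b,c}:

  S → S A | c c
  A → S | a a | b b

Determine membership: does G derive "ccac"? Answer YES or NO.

Convert to CNF:
  S -> S A | T2 T2
  A -> S A | T0 T0 | T1 T1 | T2 T2
  T0 -> a
  T1 -> b
  T2 -> c

CYK fill:
  [0..0]={T2}  "c"  orig:{}
  [1..1]={T2}  "c"  orig:{}
  [2..2]={T0}  "a"  orig:{}
  [3..3]={T2}  "c"  orig:{}
  [0..1]={A,S}  "cc"
  [1..2]=∅  "ca"
  [2..3]=∅  "ac"
  [0..2]=∅  "cca"
  [1..3]=∅  "cac"
  [0..3]=∅  "ccac"

S ∉ T[0,3] ⇒ NO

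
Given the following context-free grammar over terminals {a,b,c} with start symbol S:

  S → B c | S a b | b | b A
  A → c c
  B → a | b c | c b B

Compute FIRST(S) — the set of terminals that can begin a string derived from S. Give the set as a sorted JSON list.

Compute FIRST by fixpoint:
[1]
  A via A→c c: +{c}
  B via B→a: +{a}
  B via B→b c: +{b}
  B via B→c b B: +{c}
  S via S→B c: +{a,b,c}
  FIRST(S)={a,b,c}  FIRST(A)={c}  FIRST(B)={a,b,c}
[2] (no change)
  FIRST(S)={a,b,c}  FIRST(A)={c}  FIRST(B)={a,b,c}

FIRST(S) = ["a", "b", "c"]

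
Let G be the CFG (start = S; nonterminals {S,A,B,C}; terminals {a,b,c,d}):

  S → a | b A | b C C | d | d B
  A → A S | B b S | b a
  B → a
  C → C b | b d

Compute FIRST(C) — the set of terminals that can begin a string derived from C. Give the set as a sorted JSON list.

Compute FIRST by fixpoint:
pass 1:
  A via A→b a: +{b}
  B via B→a: +{a}
  C via C→b d: +{b}
  S via S→a: +{a}
  S via S→b A: +{b}
  S via S→d: +{d}
  S: {a,b,d}  A: {b}  B: {a}  C: {b}
pass 2:
  A via A→B b S: +{a}
  S: {a,b,d}  A: {a,b}  B: {a}  C: {b}
pass 3: — fixpoint
  S: {a,b,d}  A: {a,b}  B: {a}  C: {b}

FIRST(C) = ["b"]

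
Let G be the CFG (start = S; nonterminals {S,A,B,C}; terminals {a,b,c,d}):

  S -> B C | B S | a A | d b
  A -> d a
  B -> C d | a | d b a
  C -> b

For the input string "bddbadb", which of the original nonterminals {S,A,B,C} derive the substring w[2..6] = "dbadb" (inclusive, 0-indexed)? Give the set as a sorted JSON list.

Convert to CNF:
  S -> B C | B S | T0 T2 | T1 A
  A -> T0 T1
  B -> C T0 | T0 X3 | a
  C -> b
  T0 -> d
  T1 -> a
  T2 -> b
  X3 -> T2 T1

CYK table (by increasing span), restricted to cells inside w[2..6]:
  T[2,2] 'd' = {T0}  orig:{}
  T[3,3] 'b' = {C,T2}  orig:{C}
  T[4,4] 'a' = {B,T1}  orig:{B}
  T[5,5] 'd' = {T0}  orig:{}
  T[6,6] 'b' = {C,T2}  orig:{C}
  T[2,3] 'db' = {S}
  T[3,4] 'ba' = {X3}  orig:{}
  T[4,5] 'ad' = ∅
  T[5,6] 'db' = {S}
  T[2,4] 'dba' = {B}
  T[3,5] 'bad' = ∅
  T[4,6] 'adb' = {S}
  T[2,5] 'dbad' = ∅
  T[3,6] 'badb' = ∅
  T[2,6] 'dbadb' = {S}

Original NTs in T[2,6] deriving "dbadb": ["S"]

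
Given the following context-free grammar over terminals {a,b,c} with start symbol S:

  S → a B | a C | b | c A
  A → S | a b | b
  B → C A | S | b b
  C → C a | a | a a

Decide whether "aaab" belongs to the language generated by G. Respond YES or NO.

CNF form of G:
  S -> T0 B | T0 C | T2 A | b
  A -> T0 B | T0 C | T0 T1 | T2 A | b
  B -> C A | T0 B | T0 C | T1 T1 | T2 A | b
  C -> C T0 | T0 T0 | a
  T0 -> a
  T1 -> b
  T2 -> c

CYK fill:
  [0..0]={C,T0}  "a"  orig:{C}
  [1..1]={C,T0}  "a"  orig:{C}
  [2..2]={C,T0}  "a"  orig:{C}
  [3..3]={A,B,S,T1}  "b"  orig:{A,B,S}
  [0..1]={A,B,C,S}  "aa"
  [1..2]={A,B,C,S}  "aa"
  [2..3]={A,B,S}  "ab"
  [0..2]={A,B,C,S}  "aaa"
  [1..3]={A,B,S}  "aab"
  [0..3]={A,B,S}  "aaab"

S ∈ T[0,3] ⇒ YES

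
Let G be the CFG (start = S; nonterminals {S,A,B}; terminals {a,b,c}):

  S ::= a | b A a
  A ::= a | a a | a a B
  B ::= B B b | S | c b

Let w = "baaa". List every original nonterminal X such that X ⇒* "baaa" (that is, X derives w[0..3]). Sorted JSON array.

Convert to CNF:
  S -> T1 X6 | a
  A -> T0 T0 | T0 X3 | a
  B -> B X4 | T1 X5 | T2 T1 | a
  T0 -> a
  T1 -> b
  T2 -> c
  X3 -> T0 B
  X4 -> B T1
  X5 -> A T0
  X6 -> A T0

CYK table (by increasing span) (cells [i..j] with 0 ≤ i ≤ j ≤ 3 only):
  [0..0]={T1}  "b"  orig:{}
  [1..1]={A,B,S,T0}  "a"  orig:{A,B,S}
  [2..2]={A,B,S,T0}  "a"  orig:{A,B,S}
  [3..3]={A,B,S,T0}  "a"  orig:{A,B,S}
  [0..1]=∅  "ba"
  [1..2]={A,X3,X5,X6}  "aa"  orig:{A}
  [2..3]={A,X3,X5,X6}  "aa"  orig:{A}
  [0..2]={B,S}  "baa"
  [1..3]={A,X5,X6}  "aaa"  orig:{A}
  [0..3]={B,S}  "baaa"

Original NTs in T[0,3] deriving "baaa": ["B", "S"]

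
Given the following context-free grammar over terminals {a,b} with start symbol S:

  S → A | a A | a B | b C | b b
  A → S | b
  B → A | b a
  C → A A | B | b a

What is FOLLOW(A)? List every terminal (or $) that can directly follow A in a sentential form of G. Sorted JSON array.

FIRST sets, iterate to fixpoint:
round 1:
  A via A→b: +{b}
  B via B→A: +{b}
  C via C→A A: +{b}
  S via S→A: +{b}
  S via S→a A: +{a}
  FIRST(S)={a,b}  FIRST(A)={b}  FIRST(B)={b}  FIRST(C)={b}
round 2:
  A via A→S: +{a}
  B via B→A: +{a}
  C via C→A A: +{a}
  FIRST(S)={a,b}  FIRST(A)={a,b}  FIRST(B)={a,b}  FIRST(C)={a,b}
round 3: (stable)
  FIRST(S)={a,b}  FIRST(A)={a,b}  FIRST(B)={a,b}  FIRST(C)={a,b}

FOLLOW iteration:
seed FOLLOW(S) with $
iter 1:
  C→A A: FOLLOW(A) ⊇ FIRST(A) = {a,b}; new: +{a,b}
  S→A: FOLLOW(A) ⊇ FOLLOW(S) ⊇ {$}; new: +{$}
  S→a B: FOLLOW(B) ⊇ FOLLOW(S) ⊇ {$}; new: +{$}
  S→b C: FOLLOW(C) ⊇ FOLLOW(S) ⊇ {$}; new: +{$}
  FOLLOW(S)={$}  FOLLOW(A)={$,a,b}  FOLLOW(B)={$}  FOLLOW(C)={$}
iter 2:
  A→S: FOLLOW(S) ⊇ FOLLOW(A) ⊇ {$,a,b}; new: +{a,b}
  S→a B: FOLLOW(B) ⊇ FOLLOW(S) ⊇ {$,a,b}; new: +{a,b}
  S→b C: FOLLOW(C) ⊇ FOLLOW(S) ⊇ {$,a,b}; new: +{a,b}
  FOLLOW(S)={$,a,b}  FOLLOW(A)={$,a,b}  FOLLOW(B)={$,a,b}  FOLLOW(C)={$,a,b}
iter 3: (stable)
  FOLLOW(S)={$,a,b}  FOLLOW(A)={$,a,b}  FOLLOW(B)={$,a,b}  FOLLOW(C)={$,a,b}

FOLLOW(A) = ["$", "a", "b"]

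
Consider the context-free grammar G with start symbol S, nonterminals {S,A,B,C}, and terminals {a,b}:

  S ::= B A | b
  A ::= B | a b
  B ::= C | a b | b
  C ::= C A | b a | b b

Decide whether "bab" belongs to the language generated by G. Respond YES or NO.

Convert to CNF:
  S -> B A | b
  A -> C A | T0 T1 | T1 T0 | T1 T1 | b
  B -> C A | T0 T1 | T1 T0 | T1 T1 | b
  C -> C A | T1 T0 | T1 T1
  T0 -> a
  T1 -> b

CYK fill:
  [0..0]={A,B,S,T1}  "b"  orig:{A,B,S}
  [1..1]={T0}  "a"  orig:{}
  [2..2]={A,B,S,T1}  "b"  orig:{A,B,S}
  [0..1]={A,B,C}  "ba"
  [1..2]={A,B}  "ab"
  [0..2]={A,B,C,S}  "bab"

S ∈ T[0,2] ⇒ YES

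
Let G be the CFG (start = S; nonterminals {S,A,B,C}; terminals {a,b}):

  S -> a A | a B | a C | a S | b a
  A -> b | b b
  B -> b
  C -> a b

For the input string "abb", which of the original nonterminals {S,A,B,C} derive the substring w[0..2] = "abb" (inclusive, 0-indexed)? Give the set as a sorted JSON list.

Convert to CNF:
  S -> T0 T1 | T1 A | T1 B | T1 C | T1 S
  A -> T0 T0 | b
  B -> b
  C -> T1 T0
  T0 -> b
  T1 -> a

CYK table (by increasing span) — only the sub-triangle for w[0..2]:
  T[0,0] 'a' = {T1}  orig:{}
  T[1,1] 'b' = {A,B,T0}  orig:{A,B}
  T[2,2] 'b' = {A,B,T0}  orig:{A,B}
  T[0,1] 'ab' = {C,S}
  T[1,2] 'bb' = {A}
  T[0,2] 'abb' = {S}

Original NTs in T[0,2] deriving "abb": ["S"]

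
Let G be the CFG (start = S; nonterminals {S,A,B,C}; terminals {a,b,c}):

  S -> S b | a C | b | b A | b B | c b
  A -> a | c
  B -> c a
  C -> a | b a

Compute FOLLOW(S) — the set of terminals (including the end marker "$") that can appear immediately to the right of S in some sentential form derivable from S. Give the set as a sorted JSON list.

FIRST sets, iterate to fixpoint:
iter 1:
  A via A→a: +{a}
  A via A→c: +{c}
  B via B→c a: +{c}
  C via C→a: +{a}
  C via C→b a: +{b}
  S via S→a C: +{a}
  S via S→b: +{b}
  S via S→c b: +{c}
  S: {a,b,c}  A: {a,c}  B: {c}  C: {a,b}
iter 2: (no change)
  S: {a,b,c}  A: {a,c}  B: {c}  C: {a,b}

Compute FOLLOW by fixpoint:
FOLLOW(S) := {$}
iter 1:
  S→S b: FOLLOW(S) ⊇ FIRST(b) = {b}; new: +{b}
  S→a C: FOLLOW(C) ⊇ FOLLOW(S) ⊇ {$,b}; new: +{$,b}
  S→b A: FOLLOW(A) ⊇ FOLLOW(S) ⊇ {$,b}; new: +{$,b}
  S→b B: FOLLOW(B) ⊇ FOLLOW(S) ⊇ {$,b}; new: +{$,b}
  S: {$,b}  A: {$,b}  B: {$,b}  C: {$,b}
iter 2: — fixpoint
  S: {$,b}  A: {$,b}  B: {$,b}  C: {$,b}

FOLLOW(S) = ["$", "b"]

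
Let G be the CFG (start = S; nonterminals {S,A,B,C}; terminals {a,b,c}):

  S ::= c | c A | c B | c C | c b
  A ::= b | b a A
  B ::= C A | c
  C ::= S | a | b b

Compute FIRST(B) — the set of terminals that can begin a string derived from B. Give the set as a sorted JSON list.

FIRST sets, iterate to fixpoint:
[1]
  A via A→b: +{b}
  B via B→c: +{c}
  C via C→a: +{a}
  C via C→b b: +{b}
  S via S→c: +{c}
  S: {c}  A: {b}  B: {c}  C: {a,b}
[2]
  B via B→C A: +{a,b}
  C via C→S: +{c}
  S: {c}  A: {b}  B: {a,b,c}  C: {a,b,c}
[3] done
  S: {c}  A: {b}  B: {a,b,c}  C: {a,b,c}

FIRST(B) = ["a", "b", "c"]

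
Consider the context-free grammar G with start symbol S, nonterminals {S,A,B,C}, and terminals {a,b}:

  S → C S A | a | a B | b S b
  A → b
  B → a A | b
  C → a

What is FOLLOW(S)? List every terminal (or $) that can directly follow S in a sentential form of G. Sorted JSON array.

FIRST iteration:
round 1:
  A via A→b: +{b}
  B via B→a A: +{a}
  B via B→b: +{b}
  C via C→a: +{a}
  S via S→C S A: +{a}
  S via S→b S b: +{b}
  FIRST(S)={a,b}  FIRST(A)={b}  FIRST(B)={a,b}  FIRST(C)={a}
round 2: — fixpoint
  FIRST(S)={a,b}  FIRST(A)={b}  FIRST(B)={a,b}  FIRST(C)={a}

Compute FOLLOW by fixpoint:
initialize: $ ∈ FOLLOW(S)
[1]
  S→C S A: FOLLOW(C) ⊇ FIRST(S) = {a,b}; new: +{a,b}
  S→C S A: FOLLOW(S) ⊇ FIRST(A) = {b}; new: +{b}
  S→C S A: FOLLOW(A) ⊇ FOLLOW(S) ⊇ {$,b}; new: +{$,b}
  S→a B: FOLLOW(B) ⊇ FOLLOW(S) ⊇ {$,b}; new: +{$,b}
  S: {$,b}  A: {$,b}  B: {$,b}  C: {a,b}
[2] (no change)
  S: {$,b}  A: {$,b}  B: {$,b}  C: {a,b}

FOLLOW(S) = ["$", "b"]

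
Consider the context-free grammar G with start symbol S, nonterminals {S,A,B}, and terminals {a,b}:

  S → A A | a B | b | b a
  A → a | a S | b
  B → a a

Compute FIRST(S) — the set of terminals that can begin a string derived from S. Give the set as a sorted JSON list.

FIRST iteration:
round 1:
  A via A→a: +{a}
  A via A→b: +{b}
  B via B→a a: +{a}
  S via S→A A: +{a,b}
  FIRST(S)={a,b}  FIRST(A)={a,b}  FIRST(B)={a}
round 2: (no change)
  FIRST(S)={a,b}  FIRST(A)={a,b}  FIRST(B)={a}

FIRST(S) = ["a", "b"]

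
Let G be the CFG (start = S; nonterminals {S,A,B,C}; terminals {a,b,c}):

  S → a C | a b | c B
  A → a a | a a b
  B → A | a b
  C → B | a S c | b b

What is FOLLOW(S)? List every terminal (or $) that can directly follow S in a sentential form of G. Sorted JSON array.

FIRST sets, iterate to fixpoint:
round 1:
  A via A→a a: +{a}
  B via B→A: +{a}
  C via C→B: +{a}
  C via C→b b: +{b}
  S via S→a C: +{a}
  S via S→c B: +{c}
  FIRST(S)={a,c}  FIRST(A)={a}  FIRST(B)={a}  FIRST(C)={a,b}
round 2: (stable)
  FIRST(S)={a,c}  FIRST(A)={a}  FIRST(B)={a}  FIRST(C)={a,b}

Compute FOLLOW by fixpoint:
initialize: $ ∈ FOLLOW(S)
iter 1:
  C→a S c: FOLLOW(S) ⊇ FIRST(c) = {c}; new: +{c}
  S→a C: FOLLOW(C) ⊇ FOLLOW(S) ⊇ {$,c}; new: +{$,c}
  S→c B: FOLLOW(B) ⊇ FOLLOW(S) ⊇ {$,c}; new: +{$,c}
  FOLLOW(S)={$,c}  FOLLOW(A)={}  FOLLOW(B)={$,c}  FOLLOW(C)={$,c}
iter 2:
  B→A: FOLLOW(A) ⊇ FOLLOW(B) ⊇ {$,c}; new: +{$,c}
  FOLLOW(S)={$,c}  FOLLOW(A)={$,c}  FOLLOW(B)={$,c}  FOLLOW(C)={$,c}
iter 3: (no change)
  FOLLOW(S)={$,c}  FOLLOW(A)={$,c}  FOLLOW(B)={$,c}  FOLLOW(C)={$,c}

FOLLOW(S) = ["$", "c"]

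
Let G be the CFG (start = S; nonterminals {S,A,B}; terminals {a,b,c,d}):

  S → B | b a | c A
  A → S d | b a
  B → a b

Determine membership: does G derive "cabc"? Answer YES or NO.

Convert to CNF:
  S -> T1 T2 | T2 T1 | T3 A
  A -> S T0 | T1 T2
  B -> T2 T1
  T0 -> d
  T1 -> b
  T2 -> a
  T3 -> c

Fill CYK table bottom-up:
  T[0,0] 'c' = {T3}  orig:{}
  T[1,1] 'a' = {T2}  orig:{}
  T[2,2] 'b' = {T1}  orig:{}
  T[3,3] 'c' = {T3}  orig:{}
  T[0,1] 'ca' = ∅
  T[1,2] 'ab' = {B,S}
  T[2,3] 'bc' = ∅
  T[0,2] 'cab' = ∅
  T[1,3] 'abc' = ∅
  T[0,3] 'cabc' = ∅

S ∉ T[0,3] ⇒ NO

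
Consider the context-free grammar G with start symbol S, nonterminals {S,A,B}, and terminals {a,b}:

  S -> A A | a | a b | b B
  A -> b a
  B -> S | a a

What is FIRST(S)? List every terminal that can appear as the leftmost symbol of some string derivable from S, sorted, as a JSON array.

FIRST sets, iterate to fixpoint:
iter 1:
  A via A→b a: +{b}
  B via B→a a: +{a}
  S via S→A A: +{b}
  S via S→a: +{a}
  S: {a,b}  A: {b}  B: {a}
iter 2:
  B via B→S: +{b}
  S: {a,b}  A: {b}  B: {a,b}
iter 3: (stable)
  S: {a,b}  A: {b}  B: {a,b}

FIRST(S) = ["a", "b"]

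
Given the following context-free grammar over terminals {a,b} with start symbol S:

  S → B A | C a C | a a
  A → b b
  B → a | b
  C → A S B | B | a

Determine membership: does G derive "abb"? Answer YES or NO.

CNF form of G:
  S -> B A | C X3 | T1 T1
  A -> T0 T0
  B -> a | b
  C -> A X2 | a | b
  T0 -> b
  T1 -> a
  X2 -> S B
  X3 -> T1 C

CYK fill:
  T[0,0] 'a' = {B,C,T1}  orig:{B,C}
  T[1,1] 'b' = {B,C,T0}  orig:{B,C}
  T[2,2] 'b' = {B,C,T0}  orig:{B,C}
  T[0,1] 'ab' = {X3}  orig:{}
  T[1,2] 'bb' = {A}
  T[0,2] 'abb' = {S}

S ∈ T[0,2] ⇒ YES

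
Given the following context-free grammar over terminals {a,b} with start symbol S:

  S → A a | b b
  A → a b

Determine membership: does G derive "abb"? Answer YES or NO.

CNF form of G:
  S -> A T0 | T1 T1
  A -> T0 T1
  T0 -> a
  T1 -> b

CYK table (by increasing span):
  [0..0]={T0}  "a"  orig:{}
  [1..1]={T1}  "b"  orig:{}
  [2..2]={T1}  "b"  orig:{}
  [0..1]={A}  "ab"
  [1..2]={S}  "bb"
  [0..2]=∅  "abb"

S ∉ T[0,2] ⇒ NO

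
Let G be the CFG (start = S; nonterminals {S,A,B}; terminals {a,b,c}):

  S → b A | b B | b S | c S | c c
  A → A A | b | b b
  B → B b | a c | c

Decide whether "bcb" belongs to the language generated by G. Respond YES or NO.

CNF form of G:
  S -> T0 A | T0 B | T0 S | T2 S | T2 T2
  A -> A A | T0 T0 | b
  B -> B T0 | T1 T2 | c
  T0 -> b
  T1 -> a
  T2 -> c

CYK table (by increasing span):
  T[0,0] 'b' = {A,T0}  orig:{A}
  T[1,1] 'c' = {B,T2}  orig:{B}
  T[2,2] 'b' = {A,T0}  orig:{A}
  T[0,1] 'bc' = {S}
  T[1,2] 'cb' = {B}
  T[0,2] 'bcb' = {S}

S ∈ T[0,2] ⇒ YES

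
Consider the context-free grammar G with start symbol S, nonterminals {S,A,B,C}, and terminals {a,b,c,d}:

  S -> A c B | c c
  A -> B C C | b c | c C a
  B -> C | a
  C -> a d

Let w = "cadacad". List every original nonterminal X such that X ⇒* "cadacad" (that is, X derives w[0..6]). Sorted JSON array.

CNF form of G:
  S -> A X6 | T1 T1
  A -> B X4 | T0 T1 | T1 X5
  B -> T2 T3 | a
  C -> T2 T3
  T0 -> b
  T1 -> c
  T2 -> a
  T3 -> d
  X4 -> C C
  X5 -> C T2
  X6 -> T1 B

Fill CYK table bottom-up (cells [i..j] with 0 ≤ i ≤ j ≤ 6 only):
  T[0,0] 'c' = {T1}  orig:{}
  T[1,1] 'a' = {B,T2}  orig:{B}
  T[2,2] 'd' = {T3}  orig:{}
  T[3,3] 'a' = {B,T2}  orig:{B}
  T[4,4] 'c' = {T1}  orig:{}
  T[5,5] 'a' = {B,T2}  orig:{B}
  T[6,6] 'd' = {T3}  orig:{}
  T[0,1] 'ca' = {X6}  orig:{}
  T[1,2] 'ad' = {B,C}
  T[2,3] 'da' = ∅
  T[3,4] 'ac' = ∅
  T[4,5] 'ca' = {X6}  orig:{}
  T[5,6] 'ad' = {B,C}
  T[0,2] 'cad' = {X6}  orig:{}
  T[1,3] 'ada' = {X5}  orig:{}
  T[2,4] 'dac' = ∅
  T[3,5] 'aca' = ∅
  T[4,6] 'cad' = {X6}  orig:{}
  T[0,3] 'cada' = {A}
  T[1,4] 'adac' = ∅
  T[2,5] 'daca' = ∅
  T[3,6] 'acad' = ∅
  T[0,4] 'cadac' = ∅
  T[1,5] 'adaca' = ∅
  T[2,6] 'dacad' = ∅
  T[0,5] 'cadaca' = {S}
  T[1,6] 'adacad' = ∅
  T[0,6] 'cadacad' = {S}

Original NTs in T[0,6] deriving "cadacad": ["S"]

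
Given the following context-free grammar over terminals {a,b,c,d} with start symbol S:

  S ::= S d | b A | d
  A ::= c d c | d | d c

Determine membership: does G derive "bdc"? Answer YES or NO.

Convert to CNF:
  S -> S T1 | T2 A | d
  A -> T0 X3 | T1 T0 | d
  T0 -> c
  T1 -> d
  T2 -> b
  X3 -> T1 T0

Fill CYK table bottom-up:
  [0..0]={T2}  "b"  orig:{}
  [1..1]={A,S,T1}  "d"  orig:{A,S}
  [2..2]={T0}  "c"  orig:{}
  [0..1]={S}  "bd"
  [1..2]={A,X3}  "dc"  orig:{A}
  [0..2]={S}  "bdc"

S ∈ T[0,2] ⇒ YES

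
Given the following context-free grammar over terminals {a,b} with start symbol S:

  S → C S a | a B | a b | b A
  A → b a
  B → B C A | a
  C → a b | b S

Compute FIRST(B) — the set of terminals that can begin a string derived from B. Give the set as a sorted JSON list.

FIRST iteration:
iter 1:
  A via A→b a: +{b}
  B via B→a: +{a}
  C via C→a b: +{a}
  C via C→b S: +{b}
  S via S→C S a: +{a,b}
  FIRST[S]={a,b}  FIRST[A]={b}  FIRST[B]={a}  FIRST[C]={a,b}
iter 2: done
  FIRST[S]={a,b}  FIRST[A]={b}  FIRST[B]={a}  FIRST[C]={a,b}

FIRST(B) = ["a"]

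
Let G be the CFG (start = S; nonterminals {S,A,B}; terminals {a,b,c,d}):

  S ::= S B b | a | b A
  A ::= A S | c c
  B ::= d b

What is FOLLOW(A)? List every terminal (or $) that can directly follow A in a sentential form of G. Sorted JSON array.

Compute FIRST by fixpoint:
round 1:
  A via A→c c: +{c}
  B via B→d b: +{d}
  S via S→a: +{a}
  S via S→b A: +{b}
  S: {a,b}  A: {c}  B: {d}
round 2: (no change)
  S: {a,b}  A: {c}  B: {d}

FOLLOW iteration:
seed FOLLOW(S) with $
pass 1:
  A→A S: FOLLOW(A) ⊇ FIRST(S) = {a,b}; new: +{a,b}
  A→A S: FOLLOW(S) ⊇ FOLLOW(A) ⊇ {a,b}; new: +{a,b}
  S→S B b: FOLLOW(S) ⊇ FIRST(B) = {d}; new: +{d}
  S→S B b: FOLLOW(B) ⊇ FIRST(b) = {b}; new: +{b}
  S→b A: FOLLOW(A) ⊇ FOLLOW(S) ⊇ {$,a,b,d}; new: +{$,d}
  S: {$,a,b,d}  A: {$,a,b,d}  B: {b}
pass 2: (stable)
  S: {$,a,b,d}  A: {$,a,b,d}  B: {b}

FOLLOW(A) = ["$", "a", "b", "d"]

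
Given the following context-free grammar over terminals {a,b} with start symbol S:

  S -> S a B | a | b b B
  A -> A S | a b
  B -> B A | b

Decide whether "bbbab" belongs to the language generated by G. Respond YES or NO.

CNF form of G:
  S -> S X2 | T1 X3 | a
  A -> A S | T0 T1
  B -> B A | b
  T0 -> a
  T1 -> b
  X2 -> T0 B
  X3 -> T1 B

CYK fill:
  [0..0]={B,T1}  "b"  orig:{B}
  [1..1]={B,T1}  "b"  orig:{B}
  [2..2]={B,T1}  "b"  orig:{B}
  [3..3]={S,T0}  "a"  orig:{S}
  [4..4]={B,T1}  "b"  orig:{B}
  [0..1]={X3}  "bb"  orig:{}
  [1..2]={X3}  "bb"  orig:{}
  [2..3]=∅  "ba"
  [3..4]={A,X2}  "ab"  orig:{A}
  [0..2]={S}  "bbb"
  [1..3]=∅  "bba"
  [2..4]={B}  "bab"
  [0..3]=∅  "bbba"
  [1..4]={X3}  "bbab"  orig:{}
  [0..4]={S}  "bbbab"

S ∈ T[0,4] ⇒ YES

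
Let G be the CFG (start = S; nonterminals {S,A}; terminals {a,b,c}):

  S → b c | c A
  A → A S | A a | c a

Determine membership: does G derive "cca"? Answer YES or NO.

Convert to CNF:
  S -> T1 A | T2 T1
  A -> A S | A T0 | T1 T0
  T0 -> a
  T1 -> c
  T2 -> b

CYK fill:
  T[0,0] 'c' = {T1}  orig:{}
  T[1,1] 'c' = {T1}  orig:{}
  T[2,2] 'a' = {T0}  orig:{}
  T[0,1] 'cc' = ∅
  T[1,2] 'ca' = {A}
  T[0,2] 'cca' = {S}

S ∈ T[0,2] ⇒ YES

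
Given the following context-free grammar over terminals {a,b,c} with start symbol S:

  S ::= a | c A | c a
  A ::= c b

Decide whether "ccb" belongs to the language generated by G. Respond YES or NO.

Convert to CNF:
  S -> T0 A | T0 T2 | a
  A -> T0 T1
  T0 -> c
  T1 -> b
  T2 -> a

Fill CYK table bottom-up:
  T[0,0] 'c' = {T0}  orig:{}
  T[1,1] 'c' = {T0}  orig:{}
  T[2,2] 'b' = {T1}  orig:{}
  T[0,1] 'cc' = ∅
  T[1,2] 'cb' = {A}
  T[0,2] 'ccb' = {S}

S ∈ T[0,2] ⇒ YES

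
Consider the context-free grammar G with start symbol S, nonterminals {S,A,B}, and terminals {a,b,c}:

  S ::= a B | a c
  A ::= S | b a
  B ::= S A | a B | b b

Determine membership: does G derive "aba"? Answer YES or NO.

CNF form of G:
  S -> T0 B | T0 T1
  A -> T0 B | T0 T1 | T2 T0
  B -> S A | T0 B | T2 T2
  T0 -> a
  T1 -> c
  T2 -> b

CYK table (by increasing span):
  [0..0]={T0}  "a"  orig:{}
  [1..1]={T2}  "b"  orig:{}
  [2..2]={T0}  "a"  orig:{}
  [0..1]=∅  "ab"
  [1..2]={A}  "ba"
  [0..2]=∅  "aba"

S ∉ T[0,2] ⇒ NO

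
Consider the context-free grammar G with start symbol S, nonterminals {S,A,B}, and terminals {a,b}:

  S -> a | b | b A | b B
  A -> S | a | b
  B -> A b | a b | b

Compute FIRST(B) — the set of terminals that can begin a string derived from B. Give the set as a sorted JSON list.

FIRST iteration:
[1]
  A via A→a: +{a}
  A via A→b: +{b}
  B via B→A b: +{a,b}
  S via S→a: +{a}
  S via S→b: +{b}
  FIRST(S)={a,b}  FIRST(A)={a,b}  FIRST(B)={a,b}
[2] (stable)
  FIRST(S)={a,b}  FIRST(A)={a,b}  FIRST(B)={a,b}

FIRST(B) = ["a", "b"]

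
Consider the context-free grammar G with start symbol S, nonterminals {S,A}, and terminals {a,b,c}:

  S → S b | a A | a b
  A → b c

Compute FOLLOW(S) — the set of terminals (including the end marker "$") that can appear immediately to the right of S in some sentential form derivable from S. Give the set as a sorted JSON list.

FIRST sets, iterate to fixpoint:
iter 1:
  A via A→b c: +{b}
  S via S→a A: +{a}
  FIRST[S]={a}  FIRST[A]={b}
iter 2: (no change)
  FIRST[S]={a}  FIRST[A]={b}

Compute FOLLOW by fixpoint:
initialize: $ ∈ FOLLOW(S)
iter 1:
  S→S b: FOLLOW(S) ⊇ FIRST(b) = {b}; new: +{b}
  S→a A: FOLLOW(A) ⊇ FOLLOW(S) ⊇ {$,b}; new: +{$,b}
  FOLLOW(S)={$,b}  FOLLOW(A)={$,b}
iter 2: — fixpoint
  FOLLOW(S)={$,b}  FOLLOW(A)={$,b}

FOLLOW(S) = ["$", "b"]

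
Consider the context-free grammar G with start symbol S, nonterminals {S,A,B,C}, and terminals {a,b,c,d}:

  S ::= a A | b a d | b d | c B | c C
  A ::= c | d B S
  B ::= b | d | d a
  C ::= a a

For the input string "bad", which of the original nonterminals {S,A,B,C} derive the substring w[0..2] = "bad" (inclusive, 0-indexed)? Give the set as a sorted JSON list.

Convert to CNF:
  S -> T1 A | T2 T0 | T2 X5 | T3 B | T3 C
  A -> T0 X4 | c
  B -> T0 T1 | b | d
  C -> T1 T1
  T0 -> d
  T1 -> a
  T2 -> b
  T3 -> c
  X4 -> B S
  X5 -> T1 T0

CYK table (by increasing span) (cells [i..j] with 0 ≤ i ≤ j ≤ 2 only):
  [0..0]={B,T2}  "b"  orig:{B}
  [1..1]={T1}  "a"  orig:{}
  [2..2]={B,T0}  "d"  orig:{B}
  [0..1]=∅  "ba"
  [1..2]={X5}  "ad"  orig:{}
  [0..2]={S}  "bad"

Original NTs in T[0,2] deriving "bad": ["S"]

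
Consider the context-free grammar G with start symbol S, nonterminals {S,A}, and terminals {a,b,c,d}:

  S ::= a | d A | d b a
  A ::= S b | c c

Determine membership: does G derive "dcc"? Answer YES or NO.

CNF form of G:
  S -> T2 A | T2 X4 | a
  A -> S T0 | T1 T1
  T0 -> b
  T1 -> c
  T2 -> d
  T3 -> a
  X4 -> T0 T3

CYK table (by increasing span):
  T[0,0] 'd' = {T2}  orig:{}
  T[1,1] 'c' = {T1}  orig:{}
  T[2,2] 'c' = {T1}  orig:{}
  T[0,1] 'dc' = ∅
  T[1,2] 'cc' = {A}
  T[0,2] 'dcc' = {S}

S ∈ T[0,2] ⇒ YES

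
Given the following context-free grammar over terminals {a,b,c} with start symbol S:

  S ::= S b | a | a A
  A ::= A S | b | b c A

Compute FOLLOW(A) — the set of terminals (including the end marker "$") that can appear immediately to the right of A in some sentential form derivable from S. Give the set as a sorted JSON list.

Compute FIRST by fixpoint:
round 1:
  A via A→b: +{b}
  S via S→a: +{a}
  FIRST(S)={a}  FIRST(A)={b}
round 2: (no change)
  FIRST(S)={a}  FIRST(A)={b}

FOLLOW sets:
FOLLOW(S) := {$}
iter 1:
  A→A S: FOLLOW(A) ⊇ FIRST(S) = {a}; new: +{a}
  A→A S: FOLLOW(S) ⊇ FOLLOW(A) ⊇ {a}; new: +{a}
  S→S b: FOLLOW(S) ⊇ FIRST(b) = {b}; new: +{b}
  S→a A: FOLLOW(A) ⊇ FOLLOW(S) ⊇ {$,a,b}; new: +{$,b}
  FOLLOW[S]={$,a,b}  FOLLOW[A]={$,a,b}
iter 2: done
  FOLLOW[S]={$,a,b}  FOLLOW[A]={$,a,b}

FOLLOW(A) = ["$", "a", "b"]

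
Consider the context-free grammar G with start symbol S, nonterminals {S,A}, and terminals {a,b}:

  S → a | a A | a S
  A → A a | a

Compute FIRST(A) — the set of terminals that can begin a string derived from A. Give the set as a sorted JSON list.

FIRST sets, iterate to fixpoint:
round 1:
  A via A→a: +{a}
  S via S→a: +{a}
  FIRST[S]={a}  FIRST[A]={a}
round 2: done
  FIRST[S]={a}  FIRST[A]={a}

FIRST(A) = ["a"]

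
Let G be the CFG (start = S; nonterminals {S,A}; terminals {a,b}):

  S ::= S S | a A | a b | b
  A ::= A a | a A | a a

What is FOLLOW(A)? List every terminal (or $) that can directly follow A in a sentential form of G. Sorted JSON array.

FIRST sets, iterate to fixpoint:
iter 1:
  A via A→a A: +{a}
  S via S→a A: +{a}
  S via S→b: +{b}
  S: {a,b}  A: {a}
iter 2: done
  S: {a,b}  A: {a}

Compute FOLLOW by fixpoint:
seed FOLLOW(S) with $
pass 1:
  A→A a: FOLLOW(A) ⊇ FIRST(a) = {a}; new: +{a}
  S→S S: FOLLOW(S) ⊇ FIRST(S) = {a,b}; new: +{a,b}
  S→a A: FOLLOW(A) ⊇ FOLLOW(S) ⊇ {$,a,b}; new: +{$,b}
  FOLLOW(S)={$,a,b}  FOLLOW(A)={$,a,b}
pass 2: done
  FOLLOW(S)={$,a,b}  FOLLOW(A)={$,a,b}

FOLLOW(A) = ["$", "a", "b"]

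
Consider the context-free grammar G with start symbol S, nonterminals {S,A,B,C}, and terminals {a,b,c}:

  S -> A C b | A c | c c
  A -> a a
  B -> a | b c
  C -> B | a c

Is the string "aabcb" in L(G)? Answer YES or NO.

CNF form of G:
  S -> A T2 | A X3 | T2 T2
  A -> T0 T0
  B -> T1 T2 | a
  C -> T0 T2 | T1 T2 | a
  T0 -> a
  T1 -> b
  T2 -> c
  X3 -> C T1

CYK table (by increasing span):
  [0..0]={B,C,T0}  "a"  orig:{B,C}
  [1..1]={B,C,T0}  "a"  orig:{B,C}
  [2..2]={T1}  "b"  orig:{}
  [3..3]={T2}  "c"  orig:{}
  [4..4]={T1}  "b"  orig:{}
  [0..1]={A}  "aa"
  [1..2]={X3}  "ab"  orig:{}
  [2..3]={B,C}  "bc"
  [3..4]=∅  "cb"
  [0..2]=∅  "aab"
  [1..3]=∅  "abc"
  [2..4]={X3}  "bcb"  orig:{}
  [0..3]=∅  "aabc"
  [1..4]=∅  "abcb"
  [0..4]={S}  "aabcb"

S ∈ T[0,4] ⇒ YES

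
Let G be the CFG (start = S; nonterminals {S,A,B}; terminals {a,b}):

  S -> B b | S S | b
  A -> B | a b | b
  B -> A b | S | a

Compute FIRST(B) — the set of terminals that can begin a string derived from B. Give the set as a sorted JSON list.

FIRST sets, iterate to fixpoint:
pass 1:
  A via A→a b: +{a}
  A via A→b: +{b}
  B via B→A b: +{a,b}
  S via S→B b: +{a,b}
  S: {a,b}  A: {a,b}  B: {a,b}
pass 2: — fixpoint
  S: {a,b}  A: {a,b}  B: {a,b}

FIRST(B) = ["a", "b"]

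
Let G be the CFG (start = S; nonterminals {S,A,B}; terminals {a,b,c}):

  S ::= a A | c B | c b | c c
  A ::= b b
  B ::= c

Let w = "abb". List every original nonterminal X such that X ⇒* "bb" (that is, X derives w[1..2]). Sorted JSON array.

CNF form of G:
  S -> T1 A | T2 B | T2 T0 | T2 T2
  A -> T0 T0
  B -> c
  T0 -> b
  T1 -> a
  T2 -> c

Fill CYK table bottom-up — only the sub-triangle for w[1..2]:
  cell(1,1) b: {T0}  orig:{}
  cell(2,2) b: {T0}  orig:{}
  cell(1,2) bb: {A}

Original NTs in T[1,2] deriving "bb": ["A"]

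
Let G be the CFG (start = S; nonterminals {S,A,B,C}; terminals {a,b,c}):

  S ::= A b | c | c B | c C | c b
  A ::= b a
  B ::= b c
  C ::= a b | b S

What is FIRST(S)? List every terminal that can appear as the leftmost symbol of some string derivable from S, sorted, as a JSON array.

Compute FIRST by fixpoint:
[1]
  A via A→b a: +{b}
  B via B→b c: +{b}
  C via C→a b: +{a}
  C via C→b S: +{b}
  S via S→A b: +{b}
  S via S→c: +{c}
  FIRST(S)={b,c}  FIRST(A)={b}  FIRST(B)={b}  FIRST(C)={a,b}
[2] (stable)
  FIRST(S)={b,c}  FIRST(A)={b}  FIRST(B)={b}  FIRST(C)={a,b}

FIRST(S) = ["b", "c"]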